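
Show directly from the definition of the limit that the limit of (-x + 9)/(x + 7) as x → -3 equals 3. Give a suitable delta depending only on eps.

delta = min(2, (1/2)eps)

Let eps > 0. We want delta > 0 with 0 < |x + 3| < delta ⇒ |(-x + 9)/(x + 7) − 3| < eps.
Combining over a common denominator, (-x + 9)/(x + 7) − 3 = [(-x + 9)·4 − 12·(x + 7)] / [4·(x + 7)] = -16(x + 3) / (4(x + 7)).
So |(-x + 9)/(x + 7) − 3| = 16|x + 3| / (4·|x + 7|).
Require delta ≤ 2, so |x + 7| ≥ |4| − |x + 3| > 4 − 2 = 2.
Hence |(-x + 9)/(x + 7) − 3| < 16|x + 3|/(4·2) = 2|x + 3|, which is < eps once |x + 3| < (1/2)eps.
Take delta = min(2, (1/2)eps). Then 0 < |x + 3| < delta forces both bounds, so |(-x + 9)/(x + 7) − 3| < eps.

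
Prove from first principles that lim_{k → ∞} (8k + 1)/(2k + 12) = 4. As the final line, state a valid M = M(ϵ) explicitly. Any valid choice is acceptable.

M = (47/2)/ϵ

Suppose ϵ > 0. For k ≥ 1, |(8k + 1)/(2k + 12) − 4| = |-94|/(2(2k + 12)) = 94/(2(2k + 12)).
Since 2k + 12 ≥ 2k for k ≥ 1, this is ≤ 94/(2·2k) = (47/2)/k.
So |(8k + 1)/(2k + 12) − 4| < ϵ whenever k > (47/2)/ϵ.
Take M = (47/2)/ϵ. If k > M then |(8k + 1)/(2k + 12) − 4| ≤ (47/2)/k < ϵ.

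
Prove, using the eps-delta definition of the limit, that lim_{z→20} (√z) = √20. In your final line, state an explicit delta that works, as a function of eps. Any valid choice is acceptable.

Fix eps > 0. We want delta > 0 such that 0 < |z − 20| < delta implies |√z − √20| < eps.
Multiplying by the conjugate, |√z − √20| = |z − 20|/(√z + √20).
Restrict delta ≤ 20 so that |z − 20| < 20 forces z > 0, and then √z + √20 > √20.
Hence |√z − √20| < |z − 20|/√20, which is < eps once |z − 20| < √20·eps.
Take delta = min(20, √20·eps). If 0 < |z − 20| < delta then z > 0 and |√z − √20| < |z − 20|/√20 < eps.

delta = min(20, √20·eps)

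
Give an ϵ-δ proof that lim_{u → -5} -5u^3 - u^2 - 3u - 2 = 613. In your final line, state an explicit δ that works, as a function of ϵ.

Fix ϵ > 0. We want δ > 0 such that 0 < |u + 5| < δ implies |(-5u^3 - u^2 - 3u - 2) − 613| < ϵ.
(-5u^3 - u^2 - 3u - 2) − 613 = -5u^3 - u^2 - 3u - 615 = (u + 5)(-5u^2 + 24u - 123).
So |(-5u^3 - u^2 - 3u - 2) − 613| = |u + 5|·|-5u^2 + 24u - 123|.
Require δ ≤ 2. Then |u + 5| < 2 gives |u| < 7, and by the triangle inequality |-5u^2 + 24u - 123| ≤ 5·7^2 + 24·7 + 123 = 536.
Hence |(-5u^3 - u^2 - 3u - 2) − 613| ≤ 536|u + 5| < ϵ provided |u + 5| < ϵ/536.
Choosing δ = min(2, ϵ/536) ensures both conditions, hence |(-5u^3 - u^2 - 3u - 2) − 613| < ϵ.

δ = min(2, ϵ/536)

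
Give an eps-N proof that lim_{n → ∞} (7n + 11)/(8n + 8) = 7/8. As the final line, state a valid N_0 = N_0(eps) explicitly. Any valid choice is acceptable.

Fix eps > 0. For n ≥ 1, |(7n + 11)/(8n + 8) − (7/8)| = |32|/(8(8n + 8)) = 32/(8(8n + 8)).
Since 8n + 8 ≥ 8n for n ≥ 1, this is ≤ 32/(8·8n) = (1/2)/n.
So |(7n + 11)/(8n + 8) − (7/8)| < eps whenever n > (1/2)/eps.
Take N_0 = (1/2)/eps. If n > N_0 then |(7n + 11)/(8n + 8) − (7/8)| ≤ (1/2)/n < eps.

N_0 = (1/2)/eps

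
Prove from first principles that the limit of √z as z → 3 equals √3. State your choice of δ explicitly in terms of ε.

δ = min(3, √3·ε)

Suppose ε > 0. We want δ > 0 such that 0 < |z − 3| < δ implies |√z − √3| < ε.
Rationalise: √z − √3 = (z − 3)/(√z + √3), so |√z − √3| = |z − 3|/(√z + √3).
Restrict δ ≤ 3 so that |z − 3| < 3 forces z > 0, and then √z + √3 > √3.
Hence |√z − √3| < |z − 3|/√3, which is < ε once |z − 3| < √3·ε.
Take δ = min(3, √3·ε). If 0 < |z − 3| < δ then z > 0 and |√z − √3| < |z − 3|/√3 < ε.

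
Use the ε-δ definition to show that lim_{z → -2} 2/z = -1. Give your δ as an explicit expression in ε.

δ = min(1, ε)

Suppose ε > 0. We seek δ > 0 such that 0 < |z + 2| < δ implies |2/z + 1| < ε.
|2/z + 1| = 2·|-2 − z|/(2·|z|) = 2|z + 2|/(2|z|).
Require δ ≤ 1 so that |z| > 2 − 1 = 1, hence 2|z| > 2.
Then |2/z + 1| < 2|z + 2|/2, which is < ε when |z + 2| < ε.
Take δ = min(1, ε). Then 0 < |z + 2| < δ gives both |z + 2| < 1 and |z + 2| < ε, so |2/z + 1| < ε.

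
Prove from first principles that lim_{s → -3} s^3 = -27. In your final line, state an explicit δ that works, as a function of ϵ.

δ = min(1, ϵ/37)

Let ϵ > 0 be given. We seek δ > 0 with 0 < |s + 3| < δ ⇒ |s^3 + 27| < ϵ.
Factor: s^3 + 27 = (s + 3)(s^2 - 3s + 9), so |s^3 + 27| = |s + 3|·|s^2 - 3s + 9|.
Impose δ ≤ 1 so that |s| < 4; then |s^2 - 3s + 9| ≤ 37.
Hence |s^3 + 27| ≤ 37|s + 3|, which is < ϵ once |s + 3| < ϵ/37.
Take δ = min(1, ϵ/37). If 0 < |s + 3| < δ then both bounds hold and |s^3 + 27| ≤ 37|s + 3| < 37·(ϵ/37) = ϵ.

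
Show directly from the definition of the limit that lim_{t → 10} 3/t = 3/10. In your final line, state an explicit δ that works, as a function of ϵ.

δ = min(5, (50/3)ϵ)

Let ϵ > 0. We seek δ > 0 such that 0 < |t − 10| < δ implies |3/t − (3/10)| < ϵ.
|3/t − (3/10)| = 3·|10 − t|/(10·|t|) = 3|t − 10|/(10|t|).
Restrict δ ≤ 5. Then |t − 10| < 5 gives |t| > 5, so 10|t| > 50.
Then |3/t − (3/10)| < 3|t − 10|/50, which is < ϵ when |t − 10| < (50/3)ϵ.
Take δ = min(5, (50/3)ϵ). Then 0 < |t − 10| < δ gives both |t − 10| < 5 and |t − 10| < (50/3)ϵ, so |3/t − (3/10)| < ϵ.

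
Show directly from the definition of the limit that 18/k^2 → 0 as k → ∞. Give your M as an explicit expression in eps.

M = (18/eps)^{1/2}

Fix eps > 0. For k ≥ 1, |18/k^2 − 0| = 18/k^2.
18/k^2 < eps ⇔ k^2 > 18/eps ⇔ k > (18/eps)^{1/2}.
Take M = (18/eps)^{1/2}. Then k > M implies 18/k^2 < eps.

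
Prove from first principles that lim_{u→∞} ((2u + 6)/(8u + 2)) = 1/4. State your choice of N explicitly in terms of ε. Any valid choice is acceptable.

N = (11/16)/ε

Suppose ε > 0. We seek N > 0 such that u > N implies |(2u + 6)/(8u + 2) − (1/4)| < ε.
(2u + 6)/(8u + 2) − (1/4) = (8(2u + 6) − 2(8u + 2)) / (8(8u + 2)) = 44/(8(8u + 2)).
For u > 0 we have 8u + 2 > 8u, so |(2u + 6)/(8u + 2) − (1/4)| = 44/(8(8u + 2)) < 44/(8·8u) = (11/16)/u.
Thus |(2u + 6)/(8u + 2) − (1/4)| < ε whenever u > (11/16)/ε.
Take N = (11/16)/ε. If u > N then |(2u + 6)/(8u + 2) − (1/4)| < (11/16)/u < ε.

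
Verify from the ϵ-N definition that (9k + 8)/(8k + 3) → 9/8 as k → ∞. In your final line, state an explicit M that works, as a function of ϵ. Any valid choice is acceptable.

M = (37/64)/ϵ

Let ϵ > 0. For k ≥ 1, |(9k + 8)/(8k + 3) − (9/8)| = |37|/(8(8k + 3)) = 37/(8(8k + 3)).
Since 8k + 3 ≥ 8k for k ≥ 1, this is ≤ 37/(8·8k) = (37/64)/k.
So |(9k + 8)/(8k + 3) − (9/8)| < ϵ whenever k > (37/64)/ϵ.
Take M = (37/64)/ϵ. If k > M then |(9k + 8)/(8k + 3) − (9/8)| ≤ (37/64)/k < ϵ.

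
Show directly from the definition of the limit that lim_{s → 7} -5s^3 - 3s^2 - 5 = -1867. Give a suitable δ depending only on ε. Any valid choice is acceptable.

Let ε > 0 be given. We want δ > 0 such that 0 < |s − 7| < δ implies |(-5s^3 - 3s^2 - 5) + 1867| < ε.
(-5s^3 - 3s^2 - 5) + 1867 = -5s^3 - 3s^2 + 1862 = (s − 7)(-5s^2 - 38s - 266).
So |(-5s^3 - 3s^2 - 5) + 1867| = |s − 7|·|-5s^2 - 38s - 266|.
Assume first that |s − 7| < 2, so |s| < 9. Then |-5s^2 - 38s - 266| ≤ 5·9^2 + 38·9 + 266 = 1013.
Hence |(-5s^3 - 3s^2 - 5) + 1867| ≤ 1013|s − 7| < ε provided |s − 7| < ε/1013.
Choosing δ = min(2, ε/1013) ensures both conditions, hence |(-5s^3 - 3s^2 - 5) + 1867| < ε.

δ = min(2, ε/1013)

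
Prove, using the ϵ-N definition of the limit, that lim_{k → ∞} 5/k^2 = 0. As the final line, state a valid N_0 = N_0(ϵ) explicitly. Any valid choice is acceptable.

N_0 = (5/ϵ)^{1/2}

Let ϵ > 0 be given. For k ≥ 1, |5/k^2 − 0| = 5/k^2.
5/k^2 < ϵ ⇔ k^2 > 5/ϵ ⇔ k > (5/ϵ)^{1/2}.
Take N_0 = (5/ϵ)^{1/2}. Then k > N_0 implies 5/k^2 < ϵ.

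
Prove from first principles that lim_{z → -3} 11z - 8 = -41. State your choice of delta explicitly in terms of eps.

delta = eps/11

Fix eps > 0. We need delta > 0 so that 0 < |z + 3| < delta implies |(11z - 8) + 41| < eps.
|(11z - 8) + 41| = |11z + 33| = 11|z + 3|.
So 11|z + 3| < eps exactly when |z + 3| < eps/11.
Choosing delta = eps/11 gives |(11z - 8) + 41| = 11|z + 3| < eps whenever |z + 3| < delta.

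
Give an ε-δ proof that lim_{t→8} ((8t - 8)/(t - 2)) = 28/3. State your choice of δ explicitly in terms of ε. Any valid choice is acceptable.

δ = min(3, (9/4)ε)

Fix ε > 0. We want δ > 0 with 0 < |t − 8| < δ ⇒ |(8t - 8)/(t - 2) − (28/3)| < ε.
Combining over a common denominator, (8t - 8)/(t - 2) − (28/3) = [(8t - 8)·6 − 56·(t - 2)] / [6·(t - 2)] = -8(t − 8) / (6(t - 2)).
So |(8t - 8)/(t - 2) − (28/3)| = 8|t − 8| / (6·|t − 2|).
Require δ ≤ 3, so |t − 2| ≥ |6| − |t − 8| > 6 − 3 = 3.
Hence |(8t - 8)/(t - 2) − (28/3)| < 8|t − 8|/(6·3) = (4/9)|t − 8|, which is < ε once |t − 8| < (9/4)ε.
Take δ = min(3, (9/4)ε). Then 0 < |t − 8| < δ forces both bounds, so |(8t - 8)/(t - 2) − (28/3)| < ε.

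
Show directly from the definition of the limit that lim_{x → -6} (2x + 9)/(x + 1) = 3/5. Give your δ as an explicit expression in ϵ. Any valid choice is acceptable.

δ = min(5/2, (25/14)ϵ)

Let ϵ > 0 be given. We want δ > 0 with 0 < |x + 6| < δ ⇒ |(2x + 9)/(x + 1) − (3/5)| < ϵ.
Combining over a common denominator, (2x + 9)/(x + 1) − (3/5) = [(2x + 9)·(-5) − (-3)·(x + 1)] / [(-5)·(x + 1)] = -7(x + 6) / ((-5)(x + 1)).
So |(2x + 9)/(x + 1) − (3/5)| = 7|x + 6| / (5·|x + 1|).
Require δ ≤ 5/2, so |x + 1| ≥ |-5| − |x + 6| > 5 − 5/2 = 5/2.
Hence |(2x + 9)/(x + 1) − (3/5)| < 7|x + 6|/(5·(5/2)) = (14/25)|x + 6|, which is < ϵ once |x + 6| < (25/14)ϵ.
Take δ = min(5/2, (25/14)ϵ). Then 0 < |x + 6| < δ forces both bounds, so |(2x + 9)/(x + 1) − (3/5)| < ϵ.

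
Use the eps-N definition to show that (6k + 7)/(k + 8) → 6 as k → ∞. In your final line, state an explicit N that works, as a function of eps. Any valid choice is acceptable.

N = 41/eps

Let eps > 0 be given. For k ≥ 1, |(6k + 7)/(k + 8) − 6| = |-41|/((k + 8)) = 41/((k + 8)).
Since k + 8 ≥ k for k ≥ 1, this is ≤ 41/(k) = 41/k.
So |(6k + 7)/(k + 8) − 6| < eps whenever k > 41/eps.
Take N = 41/eps. If k > N then |(6k + 7)/(k + 8) − 6| ≤ 41/k < eps.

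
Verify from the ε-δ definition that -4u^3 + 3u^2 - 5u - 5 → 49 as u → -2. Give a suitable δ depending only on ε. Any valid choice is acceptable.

Let ε > 0 be given. We want δ > 0 such that 0 < |u + 2| < δ implies |(-4u^3 + 3u^2 - 5u - 5) − 49| < ε.
(-4u^3 + 3u^2 - 5u - 5) − 49 = -4u^3 + 3u^2 - 5u - 54 = (u + 2)(-4u^2 + 11u - 27).
So |(-4u^3 + 3u^2 - 5u - 5) − 49| = |u + 2|·|-4u^2 + 11u - 27|.
Require δ ≤ 2. Then |u + 2| < 2 gives |u| < 4, and by the triangle inequality |-4u^2 + 11u - 27| ≤ 4·4^2 + 11·4 + 27 = 135.
Hence |(-4u^3 + 3u^2 - 5u - 5) − 49| ≤ 135|u + 2| < ε provided |u + 2| < ε/135.
Choosing δ = min(2, ε/135) ensures both conditions, hence |(-4u^3 + 3u^2 - 5u - 5) − 49| < ε.

δ = min(2, ε/135)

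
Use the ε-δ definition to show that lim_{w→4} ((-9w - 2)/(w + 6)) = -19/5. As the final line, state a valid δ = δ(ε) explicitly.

δ = min(5, (25/26)ε)

Let ε > 0. We want δ > 0 with 0 < |w − 4| < δ ⇒ |(-9w - 2)/(w + 6) + 19/5| < ε.
Combining over a common denominator, (-9w - 2)/(w + 6) + 19/5 = [(-9w - 2)·10 − (-38)·(w + 6)] / [10·(w + 6)] = -52(w − 4) / (10(w + 6)).
So |(-9w - 2)/(w + 6) + 19/5| = 52|w − 4| / (10·|w + 6|).
Restrict δ ≤ 5. Then |w − 4| < 5 gives |w + 6| = |(w − 4) + 10| ≥ 10 − 5 = 5.
Hence |(-9w - 2)/(w + 6) + 19/5| < 52|w − 4|/(10·5) = (26/25)|w − 4|, which is < ε once |w − 4| < (25/26)ε.
Take δ = min(5, (25/26)ε). Then 0 < |w − 4| < δ forces both bounds, so |(-9w - 2)/(w + 6) + 19/5| < ε.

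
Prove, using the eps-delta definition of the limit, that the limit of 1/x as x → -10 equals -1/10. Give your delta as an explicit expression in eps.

Fix eps > 0. We seek delta > 0 such that 0 < |x + 10| < delta implies |1/x + 1/10| < eps.
|1/x + 1/10| = |-10 − x|/(10·|x|) = |x + 10|/(10|x|).
Restrict delta ≤ 5. Then |x + 10| < 5 gives |x| > 5, so 10|x| > 50.
Then |1/x + 1/10| < |x + 10|/50, which is < eps when |x + 10| < 50eps.
Take delta = min(5, 50eps). Then 0 < |x + 10| < delta gives both |x + 10| < 5 and |x + 10| < 50eps, so |1/x + 1/10| < eps.

delta = min(5, 50eps)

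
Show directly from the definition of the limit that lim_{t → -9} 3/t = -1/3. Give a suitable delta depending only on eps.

delta = min(9/2, (27/2)eps)

Let eps > 0. We seek delta > 0 such that 0 < |t + 9| < delta implies |3/t + 1/3| < eps.
|3/t + 1/3| = 3·|-9 − t|/(9·|t|) = 3|t + 9|/(9|t|).
Restrict delta ≤ 9/2. Then |t + 9| < 9/2 gives |t| > 9/2, so 9|t| > 81/2.
Then |3/t + 1/3| < 3|t + 9|/(81/2), which is < eps when |t + 9| < (27/2)eps.
Take delta = min(9/2, (27/2)eps). Then 0 < |t + 9| < delta gives both |t + 9| < 9/2 and |t + 9| < (27/2)eps, so |3/t + 1/3| < eps.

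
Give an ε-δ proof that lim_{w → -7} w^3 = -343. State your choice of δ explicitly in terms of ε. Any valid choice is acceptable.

Let ε > 0 be given. We seek δ > 0 with 0 < |w + 7| < δ ⇒ |w^3 + 343| < ε.
Factor: w^3 + 343 = (w + 7)(w^2 - 7w + 49), so |w^3 + 343| = |w + 7|·|w^2 - 7w + 49|.
Restrict δ ≤ 2. Then |w + 7| < 2 gives |w| < 9, so by the triangle inequality |w^2 - 7w + 49| ≤ 9^2 + 7·9 + 49 = 193.
Hence |w^3 + 343| ≤ 193|w + 7|, which is < ε once |w + 7| < ε/193.
Take δ = min(2, ε/193). If 0 < |w + 7| < δ then both bounds hold and |w^3 + 343| ≤ 193|w + 7| < 193·(ε/193) = ε.

δ = min(2, ε/193)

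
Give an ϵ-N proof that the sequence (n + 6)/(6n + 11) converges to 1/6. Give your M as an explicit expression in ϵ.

M = (25/36)/ϵ

Let ϵ > 0 be given. For n ≥ 1, |(n + 6)/(6n + 11) − (1/6)| = |25|/(6(6n + 11)) = 25/(6(6n + 11)).
Since 6n + 11 ≥ 6n for n ≥ 1, this is ≤ 25/(6·6n) = (25/36)/n.
So |(n + 6)/(6n + 11) − (1/6)| < ϵ whenever n > (25/36)/ϵ.
Take M = (25/36)/ϵ. If n > M then |(n + 6)/(6n + 11) − (1/6)| ≤ (25/36)/n < ϵ.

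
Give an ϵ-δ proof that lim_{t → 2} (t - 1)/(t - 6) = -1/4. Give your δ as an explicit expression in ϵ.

Fix ϵ > 0. We want δ > 0 with 0 < |t − 2| < δ ⇒ |(t - 1)/(t - 6) + 1/4| < ϵ.
Combining over a common denominator, (t - 1)/(t - 6) + 1/4 = [(t - 1)·(-4) − 1·(t - 6)] / [(-4)·(t - 6)] = -5(t − 2) / ((-4)(t - 6)).
So |(t - 1)/(t - 6) + 1/4| = 5|t − 2| / (4·|t − 6|).
Restrict δ ≤ 2. Then |t − 2| < 2 gives |t − 6| = |(t − 2) + (-4)| ≥ 4 − 2 = 2.
Hence |(t - 1)/(t - 6) + 1/4| < 5|t − 2|/(4·2) = (5/8)|t − 2|, which is < ϵ once |t − 2| < (8/5)ϵ.
Take δ = min(2, (8/5)ϵ). Then 0 < |t − 2| < δ forces both bounds, so |(t - 1)/(t - 6) + 1/4| < ϵ.

δ = min(2, (8/5)ϵ)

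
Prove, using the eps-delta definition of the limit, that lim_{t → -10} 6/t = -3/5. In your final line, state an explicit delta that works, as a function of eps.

Suppose eps > 0. We seek delta > 0 such that 0 < |t + 10| < delta implies |6/t + 3/5| < eps.
|6/t + 3/5| = 6·|-10 − t|/(10·|t|) = 6|t + 10|/(10|t|).
Require delta ≤ 5 so that |t| > 10 − 5 = 5, hence 10|t| > 50.
Then |6/t + 3/5| < 6|t + 10|/50, which is < eps when |t + 10| < (25/3)eps.
Take delta = min(5, (25/3)eps). Then 0 < |t + 10| < delta gives both |t + 10| < 5 and |t + 10| < (25/3)eps, so |6/t + 3/5| < eps.

delta = min(5, (25/3)eps)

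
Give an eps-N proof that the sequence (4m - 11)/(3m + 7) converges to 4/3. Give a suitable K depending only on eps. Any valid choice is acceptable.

K = (61/9)/eps

Suppose eps > 0. For m ≥ 1, |(4m - 11)/(3m + 7) − (4/3)| = |-61|/(3(3m + 7)) = 61/(3(3m + 7)).
Since 3m + 7 ≥ 3m for m ≥ 1, this is ≤ 61/(3·3m) = (61/9)/m.
So |(4m - 11)/(3m + 7) − (4/3)| < eps whenever m > (61/9)/eps.
Take K = (61/9)/eps. If m > K then |(4m - 11)/(3m + 7) − (4/3)| ≤ (61/9)/m < eps.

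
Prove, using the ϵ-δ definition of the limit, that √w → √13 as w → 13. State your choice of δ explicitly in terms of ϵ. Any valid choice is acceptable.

δ = min(13, √13·ϵ)

Fix ϵ > 0. We want δ > 0 such that 0 < |w − 13| < δ implies |√w − √13| < ϵ.
Rationalise: √w − √13 = (w − 13)/(√w + √13), so |√w − √13| = |w − 13|/(√w + √13).
Restrict δ ≤ 13 so that |w − 13| < 13 forces w > 0, and then √w + √13 > √13.
Hence |√w − √13| < |w − 13|/√13, which is < ϵ once |w − 13| < √13·ϵ.
Take δ = min(13, √13·ϵ). If 0 < |w − 13| < δ then w > 0 and |√w − √13| < |w − 13|/√13 < ϵ.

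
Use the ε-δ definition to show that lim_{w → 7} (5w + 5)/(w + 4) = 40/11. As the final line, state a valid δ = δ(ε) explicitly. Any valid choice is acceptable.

δ = min(11/2, (121/30)ε)

Suppose ε > 0. We want δ > 0 with 0 < |w − 7| < δ ⇒ |(5w + 5)/(w + 4) − (40/11)| < ε.
Combining over a common denominator, (5w + 5)/(w + 4) − (40/11) = [(5w + 5)·11 − 40·(w + 4)] / [11·(w + 4)] = 15(w − 7) / (11(w + 4)).
So |(5w + 5)/(w + 4) − (40/11)| = 15|w − 7| / (11·|w + 4|).
Require δ ≤ 11/2, so |w + 4| ≥ |11| − |w − 7| > 11 − 11/2 = 11/2.
Hence |(5w + 5)/(w + 4) − (40/11)| < 15|w − 7|/(11·(11/2)) = (30/121)|w − 7|, which is < ε once |w − 7| < (121/30)ε.
Take δ = min(11/2, (121/30)ε). Then 0 < |w − 7| < δ forces both bounds, so |(5w + 5)/(w + 4) − (40/11)| < ε.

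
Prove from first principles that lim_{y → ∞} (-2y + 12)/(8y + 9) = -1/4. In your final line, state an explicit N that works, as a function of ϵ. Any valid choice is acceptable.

Let ϵ > 0. We seek N > 0 such that y > N implies |(-2y + 12)/(8y + 9) + 1/4| < ϵ.
(-2y + 12)/(8y + 9) + 1/4 = (8(-2y + 12) − (-2)(8y + 9)) / (8(8y + 9)) = 114/(8(8y + 9)).
For y > 0 we have 8y + 9 > 8y, so |(-2y + 12)/(8y + 9) + 1/4| = 114/(8(8y + 9)) < 114/(8·8y) = (57/32)/y.
Thus |(-2y + 12)/(8y + 9) + 1/4| < ϵ whenever y > (57/32)/ϵ.
Take N = (57/32)/ϵ. If y > N then |(-2y + 12)/(8y + 9) + 1/4| < (57/32)/y < ϵ.

N = (57/32)/ϵ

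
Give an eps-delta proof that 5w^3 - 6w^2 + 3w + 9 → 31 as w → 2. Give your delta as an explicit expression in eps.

Fix eps > 0. We want delta > 0 such that 0 < |w − 2| < delta implies |(5w^3 - 6w^2 + 3w + 9) − 31| < eps.
(5w^3 - 6w^2 + 3w + 9) − 31 = 5w^3 - 6w^2 + 3w - 22 = (w − 2)(5w^2 + 4w + 11).
So |(5w^3 - 6w^2 + 3w + 9) − 31| = |w − 2|·|5w^2 + 4w + 11|.
Require delta ≤ 2. Then |w − 2| < 2 gives |w| < 4, and by the triangle inequality |5w^2 + 4w + 11| ≤ 5·4^2 + 4·4 + 11 = 107.
Hence |(5w^3 - 6w^2 + 3w + 9) − 31| ≤ 107|w − 2| < eps provided |w − 2| < eps/107.
Take delta = min(2, eps/107). Then 0 < |w − 2| < delta gives both |w − 2| < 2 and |w − 2| < eps/107, so |(5w^3 - 6w^2 + 3w + 9) − 31| < eps.

delta = min(2, eps/107)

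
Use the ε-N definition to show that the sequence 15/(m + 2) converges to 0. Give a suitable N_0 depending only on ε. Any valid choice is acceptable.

N_0 = 15/ε

Fix ε > 0. For m ≥ 1, |15/(m + 2) − 0| = 15/(m + 2) ≤ 15/m.
We need 15/m < ε, i.e. m > 15/ε.
Take N_0 = 15/ε. If m > N_0 then |15/(m + 2)| ≤ 15/m < ε.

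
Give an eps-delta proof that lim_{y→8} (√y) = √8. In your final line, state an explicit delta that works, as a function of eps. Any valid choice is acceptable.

delta = min(8, √8·eps)

Fix eps > 0. We want delta > 0 such that 0 < |y − 8| < delta implies |√y − √8| < eps.
Multiplying by the conjugate, |√y − √8| = |y − 8|/(√y + √8).
Restrict delta ≤ 8 so that |y − 8| < 8 forces y > 0, and then √y + √8 > √8.
Hence |√y − √8| < |y − 8|/√8, which is < eps once |y − 8| < √8·eps.
Take delta = min(8, √8·eps). If 0 < |y − 8| < delta then y > 0 and |√y − √8| < |y − 8|/√8 < eps.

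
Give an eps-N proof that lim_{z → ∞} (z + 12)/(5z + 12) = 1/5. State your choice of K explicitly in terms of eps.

Suppose eps > 0. We seek K > 0 such that z > K implies |(z + 12)/(5z + 12) − (1/5)| < eps.
(z + 12)/(5z + 12) − (1/5) = (5(z + 12) − (5z + 12)) / (5(5z + 12)) = 48/(5(5z + 12)).
For z > 0 we have 5z + 12 > 5z, so |(z + 12)/(5z + 12) − (1/5)| = 48/(5(5z + 12)) < 48/(5·5z) = (48/25)/z.
Thus |(z + 12)/(5z + 12) − (1/5)| < eps whenever z > (48/25)/eps.
Take K = (48/25)/eps. If z > K then |(z + 12)/(5z + 12) − (1/5)| < (48/25)/z < eps.

K = (48/25)/eps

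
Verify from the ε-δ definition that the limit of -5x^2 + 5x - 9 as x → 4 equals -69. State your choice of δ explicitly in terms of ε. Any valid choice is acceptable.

Fix ε > 0. We want δ > 0 such that 0 < |x − 4| < δ implies |(-5x^2 + 5x - 9) + 69| < ε.
(-5x^2 + 5x - 9) + 69 = -5x^2 + 5x + 60 = (x − 4)(-5x - 15).
So |(-5x^2 + 5x - 9) + 69| = |x − 4|·|-5x - 15|.
Assume first that |x − 4| < 2, so |x| < 6. Then |-5x - 15| ≤ 5·6 + 15 = 45.
Hence |(-5x^2 + 5x - 9) + 69| ≤ 45|x − 4| < ε provided |x − 4| < ε/45.
Choosing δ = min(2, ε/45) ensures both conditions, hence |(-5x^2 + 5x - 9) + 69| < ε.

δ = min(2, ε/45)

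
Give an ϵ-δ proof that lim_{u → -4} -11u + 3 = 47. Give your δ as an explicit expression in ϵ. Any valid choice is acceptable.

δ = ϵ/11

Suppose ϵ > 0. We need δ > 0 so that 0 < |u + 4| < δ implies |(-11u + 3) − 47| < ϵ.
|(-11u + 3) − 47| = |-11u - 44| = 11|u + 4|.
Thus it suffices that |u + 4| < ϵ/11.
Choosing δ = ϵ/11 gives |(-11u + 3) − 47| = 11|u + 4| < ϵ whenever |u + 4| < δ.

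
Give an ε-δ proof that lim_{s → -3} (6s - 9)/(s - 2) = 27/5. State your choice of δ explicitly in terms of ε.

Let ε > 0. We want δ > 0 with 0 < |s + 3| < δ ⇒ |(6s - 9)/(s - 2) − (27/5)| < ε.
Combining over a common denominator, (6s - 9)/(s - 2) − (27/5) = [(6s - 9)·(-5) − (-27)·(s - 2)] / [(-5)·(s - 2)] = -3(s + 3) / ((-5)(s - 2)).
So |(6s - 9)/(s - 2) − (27/5)| = 3|s + 3| / (5·|s − 2|).
Require δ ≤ 5/2, so |s − 2| ≥ |-5| − |s + 3| > 5 − 5/2 = 5/2.
Hence |(6s - 9)/(s - 2) − (27/5)| < 3|s + 3|/(5·(5/2)) = (6/25)|s + 3|, which is < ε once |s + 3| < (25/6)ε.
Take δ = min(5/2, (25/6)ε). Then 0 < |s + 3| < δ forces both bounds, so |(6s - 9)/(s - 2) − (27/5)| < ε.

δ = min(5/2, (25/6)ε)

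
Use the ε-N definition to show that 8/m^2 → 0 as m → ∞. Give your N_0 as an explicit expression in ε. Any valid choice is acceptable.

N_0 = (8/ε)^{1/2}

Suppose ε > 0. For m ≥ 1, |8/m^2 − 0| = 8/m^2.
8/m^2 < ε ⇔ m^2 > 8/ε ⇔ m > (8/ε)^{1/2}.
Take N_0 = (8/ε)^{1/2}. Then m > N_0 implies 8/m^2 < ε.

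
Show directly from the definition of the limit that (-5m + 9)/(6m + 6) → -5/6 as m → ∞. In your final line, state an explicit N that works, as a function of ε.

N = (7/3)/ε

Fix ε > 0. For m ≥ 1, |(-5m + 9)/(6m + 6) + 5/6| = |84|/(6(6m + 6)) = 84/(6(6m + 6)).
Since 6m + 6 ≥ 6m for m ≥ 1, this is ≤ 84/(6·6m) = (7/3)/m.
So |(-5m + 9)/(6m + 6) + 5/6| < ε whenever m > (7/3)/ε.
Take N = (7/3)/ε. If m > N then |(-5m + 9)/(6m + 6) + 5/6| ≤ (7/3)/m < ε.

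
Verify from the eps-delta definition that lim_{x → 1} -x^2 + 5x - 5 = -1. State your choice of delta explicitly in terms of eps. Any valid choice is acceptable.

Fix eps > 0. We want delta > 0 such that 0 < |x − 1| < delta implies |(-x^2 + 5x - 5) + 1| < eps.
(-x^2 + 5x - 5) + 1 = -x^2 + 5x - 4 = (x − 1)(-x + 4).
So |(-x^2 + 5x - 5) + 1| = |x − 1|·|-x + 4|.
Assume first that |x − 1| < 1, so |x| < 2. Then |-x + 4| ≤ 2 + 4 = 6.
Hence |(-x^2 + 5x - 5) + 1| ≤ 6|x − 1| < eps provided |x − 1| < eps/6.
Choosing delta = min(1, eps/6) ensures both conditions, hence |(-x^2 + 5x - 5) + 1| < eps.

delta = min(1, eps/6)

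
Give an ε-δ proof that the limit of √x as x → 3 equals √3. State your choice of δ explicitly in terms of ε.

Suppose ε > 0. We want δ > 0 such that 0 < |x − 3| < δ implies |√x − √3| < ε.
Multiplying by the conjugate, |√x − √3| = |x − 3|/(√x + √3).
Restrict δ ≤ 3 so that |x − 3| < 3 forces x > 0, and then √x + √3 > √3.
Hence |√x − √3| < |x − 3|/√3, which is < ε once |x − 3| < √3·ε.
Take δ = min(3, √3·ε). If 0 < |x − 3| < δ then x > 0 and |√x − √3| < |x − 3|/√3 < ε.

δ = min(3, √3·ε)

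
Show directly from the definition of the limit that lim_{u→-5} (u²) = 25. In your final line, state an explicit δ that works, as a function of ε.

δ = min(1, ε/11)

Let ε > 0 be given. We seek δ > 0 with 0 < |u + 5| < δ ⇒ |u² − 25| < ε.
Factor: u² − 25 = (u + 5)(u - 5), so |u² − 25| = |u + 5|·|u - 5|.
Impose δ ≤ 1 so that |u| < 6; then |u - 5| ≤ 11.
Hence |u² − 25| ≤ 11|u + 5|, which is < ε once |u + 5| < ε/11.
Take δ = min(1, ε/11). If 0 < |u + 5| < δ then both bounds hold and |u² − 25| ≤ 11|u + 5| < 11·(ε/11) = ε.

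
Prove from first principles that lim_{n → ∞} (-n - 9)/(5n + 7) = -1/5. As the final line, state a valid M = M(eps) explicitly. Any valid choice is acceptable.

Let eps > 0. For n ≥ 1, |(-n - 9)/(5n + 7) + 1/5| = |-38|/(5(5n + 7)) = 38/(5(5n + 7)).
Since 5n + 7 ≥ 5n for n ≥ 1, this is ≤ 38/(5·5n) = (38/25)/n.
So |(-n - 9)/(5n + 7) + 1/5| < eps whenever n > (38/25)/eps.
Take M = (38/25)/eps. If n > M then |(-n - 9)/(5n + 7) + 1/5| ≤ (38/25)/n < eps.

M = (38/25)/eps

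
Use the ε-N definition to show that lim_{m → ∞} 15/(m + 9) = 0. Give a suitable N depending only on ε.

Let ε > 0 be given. For m ≥ 1, |15/(m + 9) − 0| = 15/(m + 9) ≤ 15/m.
We need 15/m < ε, i.e. m > 15/ε.
Take N = 15/ε. If m > N then |15/(m + 9)| ≤ 15/m < ε.

N = 15/ε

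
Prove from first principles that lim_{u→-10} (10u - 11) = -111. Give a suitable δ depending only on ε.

Let ε > 0. We need δ > 0 so that 0 < |u + 10| < δ implies |(10u - 11) + 111| < ε.
|(10u - 11) + 111| = |10u + 100| = 10|u + 10|.
Thus it suffices that |u + 10| < ε/10.
Take δ = ε/10. If 0 < |u + 10| < δ then |(10u - 11) + 111| = 10|u + 10| < 10·(ε/10) = ε.

δ = ε/10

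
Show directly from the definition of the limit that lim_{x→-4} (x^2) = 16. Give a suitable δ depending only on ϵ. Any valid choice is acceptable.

Fix ϵ > 0. We seek δ > 0 with 0 < |x + 4| < δ ⇒ |x^2 − 16| < ϵ.
Factor: x^2 − 16 = (x + 4)(x - 4), so |x^2 − 16| = |x + 4|·|x - 4|.
Restrict δ ≤ 1. Then |x + 4| < 1 gives |x| < 5, so by the triangle inequality |x - 4| ≤ 5 + 4 = 9.
Hence |x^2 − 16| ≤ 9|x + 4|, which is < ϵ once |x + 4| < ϵ/9.
Take δ = min(1, ϵ/9). If 0 < |x + 4| < δ then both bounds hold and |x^2 − 16| ≤ 9|x + 4| < 9·(ϵ/9) = ϵ.

δ = min(1, ϵ/9)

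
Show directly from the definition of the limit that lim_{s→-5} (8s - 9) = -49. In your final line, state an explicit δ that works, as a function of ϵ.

Let ϵ > 0 be given. We need δ > 0 so that 0 < |s + 5| < δ implies |(8s - 9) + 49| < ϵ.
Since (8s - 9) + 49 = 8(s + 5), we have |(8s - 9) + 49| = 8|s + 5|.
Thus it suffices that |s + 5| < ϵ/8.
Choosing δ = ϵ/8 gives |(8s - 9) + 49| = 8|s + 5| < ϵ whenever |s + 5| < δ.

δ = ϵ/8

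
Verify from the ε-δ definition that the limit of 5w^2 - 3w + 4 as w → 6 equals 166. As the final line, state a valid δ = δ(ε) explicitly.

Fix ε > 0. We want δ > 0 such that 0 < |w − 6| < δ implies |(5w^2 - 3w + 4) − 166| < ε.
(5w^2 - 3w + 4) − 166 = 5w^2 - 3w - 162 = (w − 6)(5w + 27).
So |(5w^2 - 3w + 4) − 166| = |w − 6|·|5w + 27|.
Assume first that |w − 6| < 1, so |w| < 7. Then |5w + 27| ≤ 5·7 + 27 = 62.
Hence |(5w^2 - 3w + 4) − 166| ≤ 62|w − 6| < ε provided |w − 6| < ε/62.
Take δ = min(1, ε/62). Then 0 < |w − 6| < δ gives both |w − 6| < 1 and |w − 6| < ε/62, so |(5w^2 - 3w + 4) − 166| < ε.

δ = min(1, ε/62)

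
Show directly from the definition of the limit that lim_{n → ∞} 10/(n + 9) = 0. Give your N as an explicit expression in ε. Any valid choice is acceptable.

Let ε > 0 be given. For n ≥ 1, |10/(n + 9) − 0| = 10/(n + 9) ≤ 10/n.
We need 10/n < ε, i.e. n > 10/ε.
Take N = 10/ε. If n > N then |10/(n + 9)| ≤ 10/n < ε.

N = 10/ε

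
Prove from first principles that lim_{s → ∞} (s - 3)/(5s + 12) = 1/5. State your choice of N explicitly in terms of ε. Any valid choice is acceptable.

N = (27/25)/ε

Let ε > 0. We seek N > 0 such that s > N implies |(s - 3)/(5s + 12) − (1/5)| < ε.
(s - 3)/(5s + 12) − (1/5) = (5(s - 3) − (5s + 12)) / (5(5s + 12)) = -27/(5(5s + 12)).
For s > 0 we have 5s + 12 > 5s, so |(s - 3)/(5s + 12) − (1/5)| = 27/(5(5s + 12)) < 27/(5·5s) = (27/25)/s.
Thus |(s - 3)/(5s + 12) − (1/5)| < ε whenever s > (27/25)/ε.
Take N = (27/25)/ε. If s > N then |(s - 3)/(5s + 12) − (1/5)| < (27/25)/s < ε.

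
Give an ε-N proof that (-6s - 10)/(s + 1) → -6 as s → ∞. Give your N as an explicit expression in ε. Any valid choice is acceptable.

N = 4/ε

Fix ε > 0. We seek N > 0 such that s > N implies |(-6s - 10)/(s + 1) + 6| < ε.
(-6s - 10)/(s + 1) + 6 = ((-6s - 10) − (-6)(s + 1)) / ((s + 1)) = -4/((s + 1)).
For s > 0 we have s + 1 > s, so |(-6s - 10)/(s + 1) + 6| = 4/((s + 1)) < 4/(s) = 4/s.
Thus |(-6s - 10)/(s + 1) + 6| < ε whenever s > 4/ε.
Take N = 4/ε. If s > N then |(-6s - 10)/(s + 1) + 6| < 4/s < ε.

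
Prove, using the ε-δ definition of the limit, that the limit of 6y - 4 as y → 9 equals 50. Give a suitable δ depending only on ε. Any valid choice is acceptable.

Let ε > 0 be given. We need δ > 0 so that 0 < |y − 9| < δ implies |(6y - 4) − 50| < ε.
Since (6y - 4) − 50 = 6(y − 9), we have |(6y - 4) − 50| = 6|y − 9|.
So 6|y − 9| < ε exactly when |y − 9| < ε/6.
Choosing δ = ε/6 gives |(6y - 4) − 50| = 6|y − 9| < ε whenever |y − 9| < δ.

δ = ε/6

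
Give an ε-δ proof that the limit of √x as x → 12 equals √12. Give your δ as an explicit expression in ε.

δ = min(12, √12·ε)

Fix ε > 0. We want δ > 0 such that 0 < |x − 12| < δ implies |√x − √12| < ε.
Rationalise: √x − √12 = (x − 12)/(√x + √12), so |√x − √12| = |x − 12|/(√x + √12).
Restrict δ ≤ 12 so that |x − 12| < 12 forces x > 0, and then √x + √12 > √12.
Hence |√x − √12| < |x − 12|/√12, which is < ε once |x − 12| < √12·ε.
Take δ = min(12, √12·ε). If 0 < |x − 12| < δ then x > 0 and |√x − √12| < |x − 12|/√12 < ε.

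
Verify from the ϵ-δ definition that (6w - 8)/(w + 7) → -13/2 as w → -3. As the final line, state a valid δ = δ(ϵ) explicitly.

δ = min(2, (4/25)ϵ)

Suppose ϵ > 0. We want δ > 0 with 0 < |w + 3| < δ ⇒ |(6w - 8)/(w + 7) + 13/2| < ϵ.
Combining over a common denominator, (6w - 8)/(w + 7) + 13/2 = [(6w - 8)·4 − (-26)·(w + 7)] / [4·(w + 7)] = 50(w + 3) / (4(w + 7)).
So |(6w - 8)/(w + 7) + 13/2| = 50|w + 3| / (4·|w + 7|).
Restrict δ ≤ 2. Then |w + 3| < 2 gives |w + 7| = |(w + 3) + 4| ≥ 4 − 2 = 2.
Hence |(6w - 8)/(w + 7) + 13/2| < 50|w + 3|/(4·2) = (25/4)|w + 3|, which is < ϵ once |w + 3| < (4/25)ϵ.
Take δ = min(2, (4/25)ϵ). Then 0 < |w + 3| < δ forces both bounds, so |(6w - 8)/(w + 7) + 13/2| < ϵ.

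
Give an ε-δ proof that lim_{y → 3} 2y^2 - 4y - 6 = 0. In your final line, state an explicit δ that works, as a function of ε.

Let ε > 0 be given. We want δ > 0 such that 0 < |y − 3| < δ implies |(2y^2 - 4y - 6)| < ε.
(2y^2 - 4y - 6) = 2y^2 - 4y - 6 = (y − 3)(2y + 2).
So |(2y^2 - 4y - 6)| = |y − 3|·|2y + 2|.
Assume first that |y − 3| < 2, so |y| < 5. Then |2y + 2| ≤ 2·5 + 2 = 12.
Hence |(2y^2 - 4y - 6)| ≤ 12|y − 3| < ε provided |y − 3| < ε/12.
Take δ = min(2, ε/12). Then 0 < |y − 3| < δ gives both |y − 3| < 2 and |y − 3| < ε/12, so |(2y^2 - 4y - 6)| < ε.

δ = min(2, ε/12)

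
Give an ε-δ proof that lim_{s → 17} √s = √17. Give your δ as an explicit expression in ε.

δ = min(17, √17·ε)

Fix ε > 0. We want δ > 0 such that 0 < |s − 17| < δ implies |√s − √17| < ε.
Multiplying by the conjugate, |√s − √17| = |s − 17|/(√s + √17).
Restrict δ ≤ 17 so that |s − 17| < 17 forces s > 0, and then √s + √17 > √17.
Hence |√s − √17| < |s − 17|/√17, which is < ε once |s − 17| < √17·ε.
Take δ = min(17, √17·ε). If 0 < |s − 17| < δ then s > 0 and |√s − √17| < |s − 17|/√17 < ε.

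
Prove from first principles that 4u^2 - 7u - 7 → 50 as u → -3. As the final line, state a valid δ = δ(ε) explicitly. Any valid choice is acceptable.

Let ε > 0. We want δ > 0 such that 0 < |u + 3| < δ implies |(4u^2 - 7u - 7) − 50| < ε.
(4u^2 - 7u - 7) − 50 = 4u^2 - 7u - 57 = (u + 3)(4u - 19).
So |(4u^2 - 7u - 7) − 50| = |u + 3|·|4u - 19|.
Assume first that |u + 3| < 1, so |u| < 4. Then |4u - 19| ≤ 4·4 + 19 = 35.
Hence |(4u^2 - 7u - 7) − 50| ≤ 35|u + 3| < ε provided |u + 3| < ε/35.
Choosing δ = min(1, ε/35) ensures both conditions, hence |(4u^2 - 7u - 7) − 50| < ε.

δ = min(1, ε/35)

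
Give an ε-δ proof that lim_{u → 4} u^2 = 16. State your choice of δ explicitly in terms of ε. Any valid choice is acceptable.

δ = min(1, ε/9)

Fix ε > 0. We seek δ > 0 with 0 < |u − 4| < δ ⇒ |u^2 − 16| < ε.
Factor: u^2 − 16 = (u − 4)(u + 4), so |u^2 − 16| = |u − 4|·|u + 4|.
Restrict δ ≤ 1. Then |u − 4| < 1 gives |u| < 5, so by the triangle inequality |u + 4| ≤ 5 + 4 = 9.
Hence |u^2 − 16| ≤ 9|u − 4|, which is < ε once |u − 4| < ε/9.
Take δ = min(1, ε/9). If 0 < |u − 4| < δ then both bounds hold and |u^2 − 16| ≤ 9|u − 4| < 9·(ε/9) = ε.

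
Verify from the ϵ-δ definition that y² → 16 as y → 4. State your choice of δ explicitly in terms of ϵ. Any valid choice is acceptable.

δ = min(1, ϵ/9)

Suppose ϵ > 0. We seek δ > 0 with 0 < |y − 4| < δ ⇒ |y² − 16| < ϵ.
Factor: y² − 16 = (y − 4)(y + 4), so |y² − 16| = |y − 4|·|y + 4|.
Impose δ ≤ 1 so that |y| < 5; then |y + 4| ≤ 9.
Hence |y² − 16| ≤ 9|y − 4|, which is < ϵ once |y − 4| < ϵ/9.
Take δ = min(1, ϵ/9). If 0 < |y − 4| < δ then both bounds hold and |y² − 16| ≤ 9|y − 4| < 9·(ϵ/9) = ϵ.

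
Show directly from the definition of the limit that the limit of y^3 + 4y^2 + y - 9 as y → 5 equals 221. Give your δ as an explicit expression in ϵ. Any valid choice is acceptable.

Let ϵ > 0. We want δ > 0 such that 0 < |y − 5| < δ implies |(y^3 + 4y^2 + y - 9) − 221| < ϵ.
(y^3 + 4y^2 + y - 9) − 221 = y^3 + 4y^2 + y - 230 = (y − 5)(y^2 + 9y + 46).
So |(y^3 + 4y^2 + y - 9) − 221| = |y − 5|·|y^2 + 9y + 46|.
Assume first that |y − 5| < 1, so |y| < 6. Then |y^2 + 9y + 46| ≤ 6^2 + 9·6 + 46 = 136.
Hence |(y^3 + 4y^2 + y - 9) − 221| ≤ 136|y − 5| < ϵ provided |y − 5| < ϵ/136.
Take δ = min(1, ϵ/136). Then 0 < |y − 5| < δ gives both |y − 5| < 1 and |y − 5| < ϵ/136, so |(y^3 + 4y^2 + y - 9) − 221| < ϵ.

δ = min(1, ϵ/136)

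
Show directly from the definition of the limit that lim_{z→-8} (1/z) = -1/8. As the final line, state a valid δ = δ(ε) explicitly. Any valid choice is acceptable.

δ = min(4, 32ε)

Suppose ε > 0. We seek δ > 0 such that 0 < |z + 8| < δ implies |1/z + 1/8| < ε.
|1/z + 1/8| = |-8 − z|/(8·|z|) = |z + 8|/(8|z|).
Restrict δ ≤ 4. Then |z + 8| < 4 gives |z| > 4, so 8|z| > 32.
Then |1/z + 1/8| < |z + 8|/32, which is < ε when |z + 8| < 32ε.
Take δ = min(4, 32ε). Then 0 < |z + 8| < δ gives both |z + 8| < 4 and |z + 8| < 32ε, so |1/z + 1/8| < ε.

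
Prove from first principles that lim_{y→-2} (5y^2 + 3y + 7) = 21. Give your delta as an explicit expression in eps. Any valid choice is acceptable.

delta = min(1, eps/22)

Let eps > 0 be given. We want delta > 0 such that 0 < |y + 2| < delta implies |(5y^2 + 3y + 7) − 21| < eps.
(5y^2 + 3y + 7) − 21 = 5y^2 + 3y - 14 = (y + 2)(5y - 7).
So |(5y^2 + 3y + 7) − 21| = |y + 2|·|5y - 7|.
Require delta ≤ 1. Then |y + 2| < 1 gives |y| < 3, and by the triangle inequality |5y - 7| ≤ 5·3 + 7 = 22.
Hence |(5y^2 + 3y + 7) − 21| ≤ 22|y + 2| < eps provided |y + 2| < eps/22.
Take delta = min(1, eps/22). Then 0 < |y + 2| < delta gives both |y + 2| < 1 and |y + 2| < eps/22, so |(5y^2 + 3y + 7) − 21| < eps.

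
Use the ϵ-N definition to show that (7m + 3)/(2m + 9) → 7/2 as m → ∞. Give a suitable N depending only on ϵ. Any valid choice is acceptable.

Let ϵ > 0 be given. For m ≥ 1, |(7m + 3)/(2m + 9) − (7/2)| = |-57|/(2(2m + 9)) = 57/(2(2m + 9)).
Since 2m + 9 ≥ 2m for m ≥ 1, this is ≤ 57/(2·2m) = (57/4)/m.
So |(7m + 3)/(2m + 9) − (7/2)| < ϵ whenever m > (57/4)/ϵ.
Take N = (57/4)/ϵ. If m > N then |(7m + 3)/(2m + 9) − (7/2)| ≤ (57/4)/m < ϵ.

N = (57/4)/ϵ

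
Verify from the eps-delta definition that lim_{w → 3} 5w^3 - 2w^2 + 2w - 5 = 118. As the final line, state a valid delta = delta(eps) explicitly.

delta = min(2, eps/231)

Let eps > 0. We want delta > 0 such that 0 < |w − 3| < delta implies |(5w^3 - 2w^2 + 2w - 5) − 118| < eps.
(5w^3 - 2w^2 + 2w - 5) − 118 = 5w^3 - 2w^2 + 2w - 123 = (w − 3)(5w^2 + 13w + 41).
So |(5w^3 - 2w^2 + 2w - 5) − 118| = |w − 3|·|5w^2 + 13w + 41|.
Require delta ≤ 2. Then |w − 3| < 2 gives |w| < 5, and by the triangle inequality |5w^2 + 13w + 41| ≤ 5·5^2 + 13·5 + 41 = 231.
Hence |(5w^3 - 2w^2 + 2w - 5) − 118| ≤ 231|w − 3| < eps provided |w − 3| < eps/231.
Take delta = min(2, eps/231). Then 0 < |w − 3| < delta gives both |w − 3| < 2 and |w − 3| < eps/231, so |(5w^3 - 2w^2 + 2w - 5) − 118| < eps.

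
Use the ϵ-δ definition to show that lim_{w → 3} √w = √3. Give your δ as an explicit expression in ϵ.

Suppose ϵ > 0. We want δ > 0 such that 0 < |w − 3| < δ implies |√w − √3| < ϵ.
Rationalise: √w − √3 = (w − 3)/(√w + √3), so |√w − √3| = |w − 3|/(√w + √3).
Restrict δ ≤ 3 so that |w − 3| < 3 forces w > 0, and then √w + √3 > √3.
Hence |√w − √3| < |w − 3|/√3, which is < ϵ once |w − 3| < √3·ϵ.
Take δ = min(3, √3·ϵ). If 0 < |w − 3| < δ then w > 0 and |√w − √3| < |w − 3|/√3 < ϵ.

δ = min(3, √3·ϵ)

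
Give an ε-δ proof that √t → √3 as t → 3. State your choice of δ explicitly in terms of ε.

δ = min(3, √3·ε)

Let ε > 0 be given. We want δ > 0 such that 0 < |t − 3| < δ implies |√t − √3| < ε.
Multiplying by the conjugate, |√t − √3| = |t − 3|/(√t + √3).
Restrict δ ≤ 3 so that |t − 3| < 3 forces t > 0, and then √t + √3 > √3.
Hence |√t − √3| < |t − 3|/√3, which is < ε once |t − 3| < √3·ε.
Take δ = min(3, √3·ε). If 0 < |t − 3| < δ then t > 0 and |√t − √3| < |t − 3|/√3 < ε.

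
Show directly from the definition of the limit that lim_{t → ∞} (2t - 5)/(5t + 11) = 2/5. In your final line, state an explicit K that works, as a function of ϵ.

Let ϵ > 0. We seek K > 0 such that t > K implies |(2t - 5)/(5t + 11) − (2/5)| < ϵ.
(2t - 5)/(5t + 11) − (2/5) = (5(2t - 5) − 2(5t + 11)) / (5(5t + 11)) = -47/(5(5t + 11)).
For t > 0 we have 5t + 11 > 5t, so |(2t - 5)/(5t + 11) − (2/5)| = 47/(5(5t + 11)) < 47/(5·5t) = (47/25)/t.
Thus |(2t - 5)/(5t + 11) − (2/5)| < ϵ whenever t > (47/25)/ϵ.
Take K = (47/25)/ϵ. If t > K then |(2t - 5)/(5t + 11) − (2/5)| < (47/25)/t < ϵ.

K = (47/25)/ϵ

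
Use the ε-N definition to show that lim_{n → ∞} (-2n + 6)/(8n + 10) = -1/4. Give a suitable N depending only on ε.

Let ε > 0 be given. For n ≥ 1, |(-2n + 6)/(8n + 10) + 1/4| = |68|/(8(8n + 10)) = 68/(8(8n + 10)).
Since 8n + 10 ≥ 8n for n ≥ 1, this is ≤ 68/(8·8n) = (17/16)/n.
So |(-2n + 6)/(8n + 10) + 1/4| < ε whenever n > (17/16)/ε.
Take N = (17/16)/ε. If n > N then |(-2n + 6)/(8n + 10) + 1/4| ≤ (17/16)/n < ε.

N = (17/16)/ε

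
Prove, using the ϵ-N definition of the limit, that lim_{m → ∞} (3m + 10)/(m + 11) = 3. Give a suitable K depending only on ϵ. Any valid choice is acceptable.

K = 23/ϵ

Suppose ϵ > 0. For m ≥ 1, |(3m + 10)/(m + 11) − 3| = |-23|/((m + 11)) = 23/((m + 11)).
Since m + 11 ≥ m for m ≥ 1, this is ≤ 23/(m) = 23/m.
So |(3m + 10)/(m + 11) − 3| < ϵ whenever m > 23/ϵ.
Take K = 23/ϵ. If m > K then |(3m + 10)/(m + 11) − 3| ≤ 23/m < ϵ.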